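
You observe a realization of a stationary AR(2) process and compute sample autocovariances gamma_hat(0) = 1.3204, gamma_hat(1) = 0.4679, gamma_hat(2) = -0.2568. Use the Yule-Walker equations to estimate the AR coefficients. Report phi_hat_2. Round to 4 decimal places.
\hat\phi_{2} = -0.3660

The Yule-Walker equations for an AR(p) process read, in matrix form,
  Gamma_p phi = r_p,   with   (Gamma_p)_{ij} = gamma(|i - j|),
                       (r_p)_i = gamma(i),   i,j = 1..p.
Substitute the sample gammas (Toeplitz matrix and right-hand side of size 2):
  Gamma_p = [[1.3204, 0.4679], [0.4679, 1.3204]]
  r_p     = [0.4679, -0.2568]
Written out:
  1.3204 phi_1 + 0.4679 phi_2 = 0.4679
  0.4679 phi_1 + 1.3204 phi_2 = -0.2568
Solve by Cramer's rule:
  det = gamma(0)^2 - gamma(1)^2 = (1.3204)^2 - (0.4679)^2 = 1.74345616 - 0.21893041 = 1.52452575
  phi_hat_1 = [gamma(1) gamma(0) - gamma(1) gamma(2)] / det = [(0.4679)(1.3204) - (0.4679)(-0.2568)] / 1.52452575 = 0.73797188 / 1.52452575 = 0.4841
  phi_hat_2 = [gamma(0) gamma(2) - gamma(1)^2] / det = [(1.3204)(-0.2568) - (0.4679)^2] / 1.52452575 = -0.55800913 / 1.52452575 = -0.366
So phi_hat = [0.4841, -0.3660].
Therefore phi_hat_2 = -0.3660.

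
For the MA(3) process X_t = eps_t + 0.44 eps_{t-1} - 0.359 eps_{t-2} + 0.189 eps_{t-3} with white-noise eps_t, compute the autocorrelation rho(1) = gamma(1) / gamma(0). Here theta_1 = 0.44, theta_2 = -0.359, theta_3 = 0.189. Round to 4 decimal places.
\rho(1) = 0.1577

For an MA(q) process with theta_0 = 1, the autocovariance is
  gamma(k) = sigma^2 * sum_{i=0..q-k} theta_i * theta_{i+k},
and rho(k) = gamma(k) / gamma(0). Sigma^2 cancels.
  numerator   = (1)*(0.44) + (0.44)*(-0.359) + (-0.359)*(0.189) = 0.214189.
  denominator = (1)^2 + (0.44)^2 + (-0.359)^2 + (0.189)^2 = 1.358202.
  rho(1) = 0.214189 / 1.358202 = 0.1577.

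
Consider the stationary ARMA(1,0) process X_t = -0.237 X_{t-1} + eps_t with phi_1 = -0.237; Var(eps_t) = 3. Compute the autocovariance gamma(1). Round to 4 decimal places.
\gamma(1) = -0.7533

Multiply the model equation by X_{t-k} and take expectations. With theta_0 = psi_0 = 1 and psi_j the MA(infinity) weights, this gives
  gamma(k) - sum_i phi_i gamma(k-i) = c_k,
  c_k = sigma^2 * sum_{j=k..q} theta_j psi_{j-k}   (c_k = 0 for k > q),
using gamma(-m) = gamma(m).
Pure AR (q = 0): c_0 = sigma^2 = 3, c_k = 0 for k >= 1.
Equations for k = 0 and k = 1 (AR order 1):
  gamma(0) = phi_1 gamma(1) + c_0
  gamma(1) = phi_1 gamma(0) + c_1
Substituting the second into the first: gamma(0) (1 - phi_1^2) = c_0 + phi_1 c_1, so
  gamma(0) = c_0 / (1 - phi_1^2) = 3 / (1 - (-0.237)^2) = 3 / 0.943831 = 3.178535.
  gamma(1) = phi_1 gamma(0) = (-0.237)(3.178535) = -0.753313.
Therefore gamma(1) = -0.7533 (to 4 decimal places).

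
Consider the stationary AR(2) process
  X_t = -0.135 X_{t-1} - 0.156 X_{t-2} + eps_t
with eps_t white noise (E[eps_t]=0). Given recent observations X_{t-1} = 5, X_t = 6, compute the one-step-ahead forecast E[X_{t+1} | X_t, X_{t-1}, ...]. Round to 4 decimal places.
E[X_{t+1} \mid \mathcal F_t] = -1.5900

For an AR(p) model X_t = c + sum_i phi_i X_{t-i} + eps_t, the
one-step-ahead conditional mean is
  E[X_{t+1} | X_t, ...] = c + sum_i phi_i X_{t+1-i}.
Substitute known values:
  E[X_{t+1} | ...] = (-0.135) * (6) + (-0.156) * (5)
                   = -1.5900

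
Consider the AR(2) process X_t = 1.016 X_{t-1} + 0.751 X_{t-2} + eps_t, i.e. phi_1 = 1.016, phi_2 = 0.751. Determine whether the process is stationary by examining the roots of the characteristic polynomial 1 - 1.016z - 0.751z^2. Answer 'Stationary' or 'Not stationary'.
\text{Not stationary}

The AR(p) characteristic polynomial is P(z) = 1 - 1.016z - 0.751z^2.
Stationarity requires all roots to lie outside the unit circle, i.e. |z| > 1 for every root.
Set 1 + (-1.016) z + (-0.751) z^2 = 0, i.e. a z^2 + b z + c = 0 with a = -0.751, b = -1.016, c = 1.
Discriminant D = b^2 - 4ac = (-1.016)^2 - 4*(-0.751)*1 = 1.032256 - (-3.004) = 4.036256.
D >= 0, so the roots are real: z = (-b +/- sqrt(D)) / (2a) = (1.016 +/- 2.009044) / (-1.502).
  z_1 = (1.016 + 2.009044) / (-1.502) = -2.014,   |z_1| = 2.014.
  z_2 = (1.016 - 2.009044) / (-1.502) = 0.6611,   |z_2| = 0.6611.
Moduli of all roots: 2.0140, 0.6611.
All moduli strictly greater than 1? No.
Verdict: Not stationary.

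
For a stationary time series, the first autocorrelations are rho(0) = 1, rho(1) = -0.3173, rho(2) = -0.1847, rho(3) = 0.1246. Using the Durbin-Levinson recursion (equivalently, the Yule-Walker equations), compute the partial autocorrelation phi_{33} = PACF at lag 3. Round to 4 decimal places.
\phi_{33} = -0.0659

The PACF at lag k is phi_{kk}, the last component of the solution
to the Yule-Walker system G_k phi = r_k where
  (G_k)_{ij} = rho(|i - j|), (r_k)_i = rho(i), i,j = 1..k.
Equivalently, Durbin-Levinson gives phi_{kk} iteratively:
  phi_{11} = rho(1)
  phi_{kk} = [rho(k) - sum_{j=1..k-1} phi_{k-1,j} rho(k-j)]
            / [1 - sum_{j=1..k-1} phi_{k-1,j} rho(j)],
  phi_{k,j} = phi_{k-1,j} - phi_{kk} phi_{k-1,k-j},  j = 1..k-1.
Step k = 1:
  phi_11 = rho(1) = -0.3173.
Step k = 2:
  phi_22 = [rho(2) - phi_11 rho(1)] / [1 - phi_11 rho(1)] = [-0.1847 - (-0.3173)(-0.3173)] / [1 - (-0.3173)(-0.3173)]
         = -0.28537929 / 0.89932071 = -0.317328.
  Update: phi_21 = phi_11 - phi_22 phi_11 = -0.3173 - (-0.317328)(-0.3173) = -0.417988.
Step k = 3:
  phi_33 = [rho(3) - phi_21 rho(2) - phi_22 rho(1)] / [1 - phi_21 rho(1) - phi_22 rho(2)]
    numerator   = 0.1246 - (-0.417988)(-0.1847) - (-0.317328)(-0.3173) = -0.05329044
    denominator = 1 - (-0.417988)(-0.3173) - (-0.317328)(-0.1847) = 0.80876198
  phi_33 = -0.05329044 / 0.80876198 = -0.0659.
Therefore phi_{33} = -0.0659.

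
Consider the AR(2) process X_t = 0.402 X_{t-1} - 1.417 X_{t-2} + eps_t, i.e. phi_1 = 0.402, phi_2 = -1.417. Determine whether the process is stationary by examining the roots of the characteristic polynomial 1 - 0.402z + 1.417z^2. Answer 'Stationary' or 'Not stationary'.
\text{Not stationary}

The AR(p) characteristic polynomial is P(z) = 1 - 0.402z + 1.417z^2.
Stationarity requires all roots to lie outside the unit circle, i.e. |z| > 1 for every root.
Set 1 + (-0.402) z + (1.417) z^2 = 0, i.e. a z^2 + b z + c = 0 with a = 1.417, b = -0.402, c = 1.
Discriminant D = b^2 - 4ac = (-0.402)^2 - 4*(1.417)*1 = 0.161604 - (5.668) = -5.506396.
D < 0, so the roots are the complex-conjugate pair z = (-b +/- i sqrt(-D)) / (2a) = 0.1418 +/- 0.828i.
For a conjugate pair |z|^2 = z * conj(z) = (product of roots) = c/a = 1/(1.417) = 0.705716, so |z| = sqrt(0.705716) = 0.8401 for both roots.
Moduli of all roots: 0.8401, 0.8401.
All moduli strictly greater than 1? No.
Verdict: Not stationary.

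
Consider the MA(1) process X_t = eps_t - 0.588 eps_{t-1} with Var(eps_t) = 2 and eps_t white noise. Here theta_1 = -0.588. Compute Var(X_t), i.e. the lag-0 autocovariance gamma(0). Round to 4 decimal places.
\gamma(0) = 2.6915

For an MA(q) process X_t = eps_t + sum_i theta_i eps_{t-i} with
Var(eps_t) = sigma^2, the variance is
  gamma(0) = sigma^2 * (1 + sum_i theta_i^2).
  sum_i theta_i^2 = (-0.588)^2 = 0.345744.
  gamma(0) = 2 * (1 + 0.345744) = 2 * 1.345744 = 2.691488, which rounds to 2.6915.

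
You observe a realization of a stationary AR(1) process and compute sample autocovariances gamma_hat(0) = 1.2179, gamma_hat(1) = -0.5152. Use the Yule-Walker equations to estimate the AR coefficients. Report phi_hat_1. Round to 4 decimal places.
\hat\phi_{1} = -0.4230

The Yule-Walker equations for an AR(p) process read, in matrix form,
  Gamma_p phi = r_p,   with   (Gamma_p)_{ij} = gamma(|i - j|),
                       (r_p)_i = gamma(i),   i,j = 1..p.
Substitute the sample gammas (Toeplitz matrix and right-hand side of size 1):
  Gamma_p = [[1.2179]]
  r_p     = [-0.5152]
With p = 1 this is the single equation gamma(0) phi_1 = gamma(1):
  phi_hat_1 = gamma(1) / gamma(0) = -0.5152 / 1.2179 = -0.4230.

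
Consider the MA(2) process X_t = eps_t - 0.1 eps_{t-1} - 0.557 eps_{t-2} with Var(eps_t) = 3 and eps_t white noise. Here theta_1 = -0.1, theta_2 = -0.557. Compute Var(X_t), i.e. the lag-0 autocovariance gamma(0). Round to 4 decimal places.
\gamma(0) = 3.9607

For an MA(q) process X_t = eps_t + sum_i theta_i eps_{t-i} with
Var(eps_t) = sigma^2, the variance is
  gamma(0) = sigma^2 * (1 + sum_i theta_i^2).
  sum_i theta_i^2 = (-0.1)^2 + (-0.557)^2 = 0.01 + 0.310249 = 0.320249.
  gamma(0) = 3 * (1 + 0.320249) = 3 * 1.320249 = 3.960747, which rounds to 3.9607.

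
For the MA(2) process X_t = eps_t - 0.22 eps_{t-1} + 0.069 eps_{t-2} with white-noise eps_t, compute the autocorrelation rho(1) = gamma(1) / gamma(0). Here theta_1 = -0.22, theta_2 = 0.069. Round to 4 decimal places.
\rho(1) = -0.2233

For an MA(q) process with theta_0 = 1, the autocovariance is
  gamma(k) = sigma^2 * sum_{i=0..q-k} theta_i * theta_{i+k},
and rho(k) = gamma(k) / gamma(0). Sigma^2 cancels.
  numerator   = (1)*(-0.22) + (-0.22)*(0.069) = -0.23518.
  denominator = (1)^2 + (-0.22)^2 + (0.069)^2 = 1.053161.
  rho(1) = -0.23518 / 1.053161 = -0.2233.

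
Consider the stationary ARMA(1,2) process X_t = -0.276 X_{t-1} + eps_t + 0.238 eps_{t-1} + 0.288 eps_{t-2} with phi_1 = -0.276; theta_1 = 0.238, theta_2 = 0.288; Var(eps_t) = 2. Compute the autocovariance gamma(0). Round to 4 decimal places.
\gamma(0) = 2.1958

Multiply the model equation by X_{t-k} and take expectations. With theta_0 = psi_0 = 1 and psi_j the MA(infinity) weights, this gives
  gamma(k) - sum_i phi_i gamma(k-i) = c_k,
  c_k = sigma^2 * sum_{j=k..q} theta_j psi_{j-k}   (c_k = 0 for k > q),
using gamma(-m) = gamma(m).
psi-weights needed (psi_j = theta_j + sum_i phi_i psi_{j-i}):
  psi_1 = theta_1 + phi_1 = 0.238 + (-0.276) = -0.038
  psi_2 = theta_2 + phi_1 psi_1 = 0.288 + (-0.276)(-0.038) = 0.298488
Right-hand sides:
  c_0 = sigma^2 (1 + theta_1 psi_1 + theta_2 psi_2) = 2 * (1 + (0.238)(-0.038) + (0.288)(0.298488)) = 2 * 1.076921 = 2.153841
  c_1 = sigma^2 (theta_1 + theta_2 psi_1) = 2 * (0.238 + (0.288)(-0.038)) = 0.454112
  c_2 = sigma^2 theta_2 = 2 * (0.288) = 0.576
Equations for k = 0 and k = 1 (AR order 1):
  gamma(0) = phi_1 gamma(1) + c_0
  gamma(1) = phi_1 gamma(0) + c_1
Substituting the second into the first: gamma(0) (1 - phi_1^2) = c_0 + phi_1 c_1, so
  gamma(0) = (c_0 + phi_1 c_1) / (1 - phi_1^2) = (2.153841 + (-0.276)(0.454112)) / (1 - (-0.276)^2) = 2.028506 / 0.923824 = 2.195771.
Therefore gamma(0) = 2.1958 (to 4 decimal places).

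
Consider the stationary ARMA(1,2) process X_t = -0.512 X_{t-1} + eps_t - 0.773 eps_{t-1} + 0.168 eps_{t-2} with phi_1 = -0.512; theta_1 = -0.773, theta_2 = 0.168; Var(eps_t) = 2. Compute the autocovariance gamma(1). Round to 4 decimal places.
\gamma(1) = -5.6393

Multiply the model equation by X_{t-k} and take expectations. With theta_0 = psi_0 = 1 and psi_j the MA(infinity) weights, this gives
  gamma(k) - sum_i phi_i gamma(k-i) = c_k,
  c_k = sigma^2 * sum_{j=k..q} theta_j psi_{j-k}   (c_k = 0 for k > q),
using gamma(-m) = gamma(m).
psi-weights needed (psi_j = theta_j + sum_i phi_i psi_{j-i}):
  psi_1 = theta_1 + phi_1 = -0.773 + (-0.512) = -1.285
  psi_2 = theta_2 + phi_1 psi_1 = 0.168 + (-0.512)(-1.285) = 0.82592
Right-hand sides:
  c_0 = sigma^2 (1 + theta_1 psi_1 + theta_2 psi_2) = 2 * (1 + (-0.773)(-1.285) + (0.168)(0.82592)) = 2 * 2.13206 = 4.264119
  c_1 = sigma^2 (theta_1 + theta_2 psi_1) = 2 * (-0.773 + (0.168)(-1.285)) = -1.97776
  c_2 = sigma^2 theta_2 = 2 * (0.168) = 0.336
Equations for k = 0 and k = 1 (AR order 1):
  gamma(0) = phi_1 gamma(1) + c_0
  gamma(1) = phi_1 gamma(0) + c_1
Substituting the second into the first: gamma(0) (1 - phi_1^2) = c_0 + phi_1 c_1, so
  gamma(0) = (c_0 + phi_1 c_1) / (1 - phi_1^2) = (4.264119 + (-0.512)(-1.97776)) / (1 - (-0.512)^2) = 5.276732 / 0.737856 = 7.151439.
  gamma(1) = phi_1 gamma(0) + c_1 = (-0.512)(7.151439) + (-1.97776) = -5.639297.
Therefore gamma(1) = -5.6393 (to 4 decimal places).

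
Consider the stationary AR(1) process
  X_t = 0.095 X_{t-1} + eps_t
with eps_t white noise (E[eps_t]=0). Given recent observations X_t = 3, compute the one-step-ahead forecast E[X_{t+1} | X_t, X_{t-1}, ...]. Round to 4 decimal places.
E[X_{t+1} \mid \mathcal F_t] = 0.2850

For an AR(p) model X_t = c + sum_i phi_i X_{t-i} + eps_t, the
one-step-ahead conditional mean is
  E[X_{t+1} | X_t, ...] = c + sum_i phi_i X_{t+1-i}.
Substitute known values:
  E[X_{t+1} | ...] = (0.095) * (3)
                   = 0.2850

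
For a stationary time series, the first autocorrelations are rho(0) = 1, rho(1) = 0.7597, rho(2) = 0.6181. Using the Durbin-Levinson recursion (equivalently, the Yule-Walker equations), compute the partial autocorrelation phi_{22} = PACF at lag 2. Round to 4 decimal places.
\phi_{22} = 0.0969

The PACF at lag k is phi_{kk}, the last component of the solution
to the Yule-Walker system G_k phi = r_k where
  (G_k)_{ij} = rho(|i - j|), (r_k)_i = rho(i), i,j = 1..k.
Equivalently, Durbin-Levinson gives phi_{kk} iteratively:
  phi_{11} = rho(1)
  phi_{kk} = [rho(k) - sum_{j=1..k-1} phi_{k-1,j} rho(k-j)]
            / [1 - sum_{j=1..k-1} phi_{k-1,j} rho(j)],
  phi_{k,j} = phi_{k-1,j} - phi_{kk} phi_{k-1,k-j},  j = 1..k-1.
Step k = 1:
  phi_11 = rho(1) = 0.7597.
Step k = 2:
  phi_22 = [rho(2) - phi_11 rho(1)] / [1 - phi_11 rho(1)] = [0.6181 - (0.7597)(0.7597)] / [1 - (0.7597)(0.7597)]
         = 0.04095591 / 0.42285591 = 0.0969.
Therefore phi_{22} = 0.0969.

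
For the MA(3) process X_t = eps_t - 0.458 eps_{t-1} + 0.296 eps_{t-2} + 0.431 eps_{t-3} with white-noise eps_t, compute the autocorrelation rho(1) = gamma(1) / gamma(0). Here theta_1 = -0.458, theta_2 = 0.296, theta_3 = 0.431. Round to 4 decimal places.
\rho(1) = -0.3142

For an MA(q) process with theta_0 = 1, the autocovariance is
  gamma(k) = sigma^2 * sum_{i=0..q-k} theta_i * theta_{i+k},
and rho(k) = gamma(k) / gamma(0). Sigma^2 cancels.
  numerator   = (1)*(-0.458) + (-0.458)*(0.296) + (0.296)*(0.431) = -0.465992.
  denominator = (1)^2 + (-0.458)^2 + (0.296)^2 + (0.431)^2 = 1.483141.
  rho(1) = -0.465992 / 1.483141 = -0.3142.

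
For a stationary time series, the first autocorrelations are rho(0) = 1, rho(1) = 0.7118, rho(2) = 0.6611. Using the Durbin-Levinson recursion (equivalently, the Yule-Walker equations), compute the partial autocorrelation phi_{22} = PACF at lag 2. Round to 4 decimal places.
\phi_{22} = 0.3131

The PACF at lag k is phi_{kk}, the last component of the solution
to the Yule-Walker system G_k phi = r_k where
  (G_k)_{ij} = rho(|i - j|), (r_k)_i = rho(i), i,j = 1..k.
Equivalently, Durbin-Levinson gives phi_{kk} iteratively:
  phi_{11} = rho(1)
  phi_{kk} = [rho(k) - sum_{j=1..k-1} phi_{k-1,j} rho(k-j)]
            / [1 - sum_{j=1..k-1} phi_{k-1,j} rho(j)],
  phi_{k,j} = phi_{k-1,j} - phi_{kk} phi_{k-1,k-j},  j = 1..k-1.
Step k = 1:
  phi_11 = rho(1) = 0.7118.
Step k = 2:
  phi_22 = [rho(2) - phi_11 rho(1)] / [1 - phi_11 rho(1)] = [0.6611 - (0.7118)(0.7118)] / [1 - (0.7118)(0.7118)]
         = 0.15444076 / 0.49334076 = 0.3131.
Therefore phi_{22} = 0.3131.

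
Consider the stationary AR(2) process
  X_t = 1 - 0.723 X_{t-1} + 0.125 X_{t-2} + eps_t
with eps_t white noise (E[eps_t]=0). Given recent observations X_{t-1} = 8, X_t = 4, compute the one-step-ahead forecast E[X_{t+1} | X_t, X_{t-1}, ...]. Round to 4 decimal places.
E[X_{t+1} \mid \mathcal F_t] = -0.8920

For an AR(p) model X_t = c + sum_i phi_i X_{t-i} + eps_t, the
one-step-ahead conditional mean is
  E[X_{t+1} | X_t, ...] = c + sum_i phi_i X_{t+1-i}.
Substitute known values:
  E[X_{t+1} | ...] = 1 + (-0.723) * (4) + (0.125) * (8)
                   = -0.8920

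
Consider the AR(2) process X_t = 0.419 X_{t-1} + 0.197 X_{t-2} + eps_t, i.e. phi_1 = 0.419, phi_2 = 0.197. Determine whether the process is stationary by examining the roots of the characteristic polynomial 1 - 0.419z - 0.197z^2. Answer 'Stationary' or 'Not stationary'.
\text{Stationary}

The AR(p) characteristic polynomial is P(z) = 1 - 0.419z - 0.197z^2.
Stationarity requires all roots to lie outside the unit circle, i.e. |z| > 1 for every root.
Set 1 + (-0.419) z + (-0.197) z^2 = 0, i.e. a z^2 + b z + c = 0 with a = -0.197, b = -0.419, c = 1.
Discriminant D = b^2 - 4ac = (-0.419)^2 - 4*(-0.197)*1 = 0.175561 - (-0.788) = 0.963561.
D >= 0, so the roots are real: z = (-b +/- sqrt(D)) / (2a) = (0.419 +/- 0.981611) / (-0.394).
  z_1 = (0.419 + 0.981611) / (-0.394) = -3.5549,   |z_1| = 3.5549.
  z_2 = (0.419 - 0.981611) / (-0.394) = 1.4279,   |z_2| = 1.4279.
Moduli of all roots: 3.5549, 1.4279.
All moduli strictly greater than 1? Yes.
Verdict: Stationary.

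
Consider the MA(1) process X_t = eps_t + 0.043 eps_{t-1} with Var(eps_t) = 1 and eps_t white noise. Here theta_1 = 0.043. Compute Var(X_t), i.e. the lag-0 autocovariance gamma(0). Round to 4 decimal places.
\gamma(0) = 1.0018

For an MA(q) process X_t = eps_t + sum_i theta_i eps_{t-i} with
Var(eps_t) = sigma^2, the variance is
  gamma(0) = sigma^2 * (1 + sum_i theta_i^2).
  sum_i theta_i^2 = (0.043)^2 = 0.001849.
  gamma(0) = 1 * (1 + 0.001849) = 1 * 1.001849 = 1.001849, which rounds to 1.0018.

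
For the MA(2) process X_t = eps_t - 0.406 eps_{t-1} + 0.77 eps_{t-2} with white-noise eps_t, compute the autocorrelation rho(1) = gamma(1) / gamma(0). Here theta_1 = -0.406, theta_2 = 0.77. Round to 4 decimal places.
\rho(1) = -0.4088

For an MA(q) process with theta_0 = 1, the autocovariance is
  gamma(k) = sigma^2 * sum_{i=0..q-k} theta_i * theta_{i+k},
and rho(k) = gamma(k) / gamma(0). Sigma^2 cancels.
  numerator   = (1)*(-0.406) + (-0.406)*(0.77) = -0.71862.
  denominator = (1)^2 + (-0.406)^2 + (0.77)^2 = 1.757736.
  rho(1) = -0.71862 / 1.757736 = -0.4088.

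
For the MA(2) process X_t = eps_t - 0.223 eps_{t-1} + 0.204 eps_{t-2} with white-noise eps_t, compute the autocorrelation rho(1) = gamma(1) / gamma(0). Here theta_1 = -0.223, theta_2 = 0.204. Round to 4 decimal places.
\rho(1) = -0.2460

For an MA(q) process with theta_0 = 1, the autocovariance is
  gamma(k) = sigma^2 * sum_{i=0..q-k} theta_i * theta_{i+k},
and rho(k) = gamma(k) / gamma(0). Sigma^2 cancels.
  numerator   = (1)*(-0.223) + (-0.223)*(0.204) = -0.268492.
  denominator = (1)^2 + (-0.223)^2 + (0.204)^2 = 1.091345.
  rho(1) = -0.268492 / 1.091345 = -0.2460.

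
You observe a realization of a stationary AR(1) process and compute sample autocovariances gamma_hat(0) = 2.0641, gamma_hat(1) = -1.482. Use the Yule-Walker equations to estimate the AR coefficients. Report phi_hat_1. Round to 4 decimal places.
\hat\phi_{1} = -0.7180

The Yule-Walker equations for an AR(p) process read, in matrix form,
  Gamma_p phi = r_p,   with   (Gamma_p)_{ij} = gamma(|i - j|),
                       (r_p)_i = gamma(i),   i,j = 1..p.
Substitute the sample gammas (Toeplitz matrix and right-hand side of size 1):
  Gamma_p = [[2.0641]]
  r_p     = [-1.482]
With p = 1 this is the single equation gamma(0) phi_1 = gamma(1):
  phi_hat_1 = gamma(1) / gamma(0) = -1.482 / 2.0641 = -0.7180.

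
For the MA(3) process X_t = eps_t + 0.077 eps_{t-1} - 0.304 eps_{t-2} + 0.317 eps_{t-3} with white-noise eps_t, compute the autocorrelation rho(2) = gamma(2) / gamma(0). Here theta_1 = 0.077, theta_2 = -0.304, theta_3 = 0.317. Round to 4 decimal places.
\rho(2) = -0.2332

For an MA(q) process with theta_0 = 1, the autocovariance is
  gamma(k) = sigma^2 * sum_{i=0..q-k} theta_i * theta_{i+k},
and rho(k) = gamma(k) / gamma(0). Sigma^2 cancels.
  numerator   = (1)*(-0.304) + (0.077)*(0.317) = -0.279591.
  denominator = (1)^2 + (0.077)^2 + (-0.304)^2 + (0.317)^2 = 1.198834.
  rho(2) = -0.279591 / 1.198834 = -0.2332.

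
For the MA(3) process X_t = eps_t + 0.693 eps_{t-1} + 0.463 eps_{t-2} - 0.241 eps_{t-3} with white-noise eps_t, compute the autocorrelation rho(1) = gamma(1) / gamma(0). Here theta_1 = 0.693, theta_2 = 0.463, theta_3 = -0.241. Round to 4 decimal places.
\rho(1) = 0.5148

For an MA(q) process with theta_0 = 1, the autocovariance is
  gamma(k) = sigma^2 * sum_{i=0..q-k} theta_i * theta_{i+k},
and rho(k) = gamma(k) / gamma(0). Sigma^2 cancels.
  numerator   = (1)*(0.693) + (0.693)*(0.463) + (0.463)*(-0.241) = 0.902276.
  denominator = (1)^2 + (0.693)^2 + (0.463)^2 + (-0.241)^2 = 1.752699.
  rho(1) = 0.902276 / 1.752699 = 0.5148.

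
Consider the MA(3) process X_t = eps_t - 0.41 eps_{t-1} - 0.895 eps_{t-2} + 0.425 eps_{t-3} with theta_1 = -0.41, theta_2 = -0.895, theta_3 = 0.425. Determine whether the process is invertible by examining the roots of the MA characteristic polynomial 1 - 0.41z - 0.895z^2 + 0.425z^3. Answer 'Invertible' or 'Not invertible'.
\text{Invertible}

The MA(q) characteristic polynomial is P(z) = 1 - 0.41z - 0.895z^2 + 0.425z^3.
Invertibility requires all roots to lie outside the unit circle, i.e. |z| > 1 for every root.
Degree 3: look for a simple real root z0 first, then factor out (1 - z/z0) and solve the remaining quadratic.
Testing z0 = 2: P(2) = 1 + (-0.41)(2) + (-0.895)(2)^2 + (0.425)(2)^3
  = 1 + (-0.82) + (-3.58) + (3.4) = 0.  So z_0 = 2 is a root, |z_0| = 2.
Divide out the factor (1 - 0.5 z) = (1 - z/z0) (since 1/z0 = 0.5):
  P(z) = (1 - 0.5 z)(1 + (0.09) z + (-0.85) z^2)
  [check: z-coef 0.09 - (0.5) = -0.41; z^2-coef -0.85 - (0.5)(0.09) = -0.895; z^3-coef -(0.5)(-0.85) = 0.425.]
Remaining roots from the quadratic factor 1 + (0.09) z + (-0.85) z^2:
  Set 1 + (0.09) z + (-0.85) z^2 = 0, i.e. a z^2 + b z + c = 0 with a = -0.85, b = 0.09, c = 1.
  Discriminant D = b^2 - 4ac = (0.09)^2 - 4*(-0.85)*1 = 0.0081 - (-3.4) = 3.4081.
  D >= 0, so the roots are real: z = (-b +/- sqrt(D)) / (2a) = (-0.09 +/- 1.846104) / (-1.7).
    z_1 = (-0.09 + 1.846104) / (-1.7) = -1.033,   |z_1| = 1.033.
    z_2 = (-0.09 - 1.846104) / (-1.7) = 1.1389,   |z_2| = 1.1389.
Moduli of all roots: 2.0000, 1.0330, 1.1389.
All moduli strictly greater than 1? Yes.
Verdict: Invertible.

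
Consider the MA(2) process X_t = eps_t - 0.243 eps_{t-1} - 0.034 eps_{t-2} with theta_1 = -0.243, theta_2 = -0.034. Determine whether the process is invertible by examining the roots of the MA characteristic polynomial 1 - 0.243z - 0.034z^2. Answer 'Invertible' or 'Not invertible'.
\text{Invertible}

The MA(q) characteristic polynomial is P(z) = 1 - 0.243z - 0.034z^2.
Invertibility requires all roots to lie outside the unit circle, i.e. |z| > 1 for every root.
Set 1 + (-0.243) z + (-0.034) z^2 = 0, i.e. a z^2 + b z + c = 0 with a = -0.034, b = -0.243, c = 1.
Discriminant D = b^2 - 4ac = (-0.243)^2 - 4*(-0.034)*1 = 0.059049 - (-0.136) = 0.195049.
D >= 0, so the roots are real: z = (-b +/- sqrt(D)) / (2a) = (0.243 +/- 0.441644) / (-0.068).
  z_1 = (0.243 + 0.441644) / (-0.068) = -10.0683,   |z_1| = 10.0683.
  z_2 = (0.243 - 0.441644) / (-0.068) = 2.9212,   |z_2| = 2.9212.
Moduli of all roots: 10.0683, 2.9212.
All moduli strictly greater than 1? Yes.
Verdict: Invertible.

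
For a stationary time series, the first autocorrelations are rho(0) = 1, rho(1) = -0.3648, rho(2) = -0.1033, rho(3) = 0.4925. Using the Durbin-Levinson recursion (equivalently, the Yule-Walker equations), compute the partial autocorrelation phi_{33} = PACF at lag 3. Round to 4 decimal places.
\phi_{33} = 0.4300

The PACF at lag k is phi_{kk}, the last component of the solution
to the Yule-Walker system G_k phi = r_k where
  (G_k)_{ij} = rho(|i - j|), (r_k)_i = rho(i), i,j = 1..k.
Equivalently, Durbin-Levinson gives phi_{kk} iteratively:
  phi_{11} = rho(1)
  phi_{kk} = [rho(k) - sum_{j=1..k-1} phi_{k-1,j} rho(k-j)]
            / [1 - sum_{j=1..k-1} phi_{k-1,j} rho(j)],
  phi_{k,j} = phi_{k-1,j} - phi_{kk} phi_{k-1,k-j},  j = 1..k-1.
Step k = 1:
  phi_11 = rho(1) = -0.3648.
Step k = 2:
  phi_22 = [rho(2) - phi_11 rho(1)] / [1 - phi_11 rho(1)] = [-0.1033 - (-0.3648)(-0.3648)] / [1 - (-0.3648)(-0.3648)]
         = -0.23637904 / 0.86692096 = -0.272665.
  Update: phi_21 = phi_11 - phi_22 phi_11 = -0.3648 - (-0.272665)(-0.3648) = -0.464268.
Step k = 3:
  phi_33 = [rho(3) - phi_21 rho(2) - phi_22 rho(1)] / [1 - phi_21 rho(1) - phi_22 rho(2)]
    numerator   = 0.4925 - (-0.464268)(-0.1033) - (-0.272665)(-0.3648) = 0.34507289
    denominator = 1 - (-0.464268)(-0.3648) - (-0.272665)(-0.1033) = 0.80246866
  phi_33 = 0.34507289 / 0.80246866 = 0.43.
Therefore phi_{33} = 0.4300.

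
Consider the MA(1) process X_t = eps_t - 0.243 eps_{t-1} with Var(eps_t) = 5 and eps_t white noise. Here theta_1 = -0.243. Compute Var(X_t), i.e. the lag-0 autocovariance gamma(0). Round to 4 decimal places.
\gamma(0) = 5.2952

For an MA(q) process X_t = eps_t + sum_i theta_i eps_{t-i} with
Var(eps_t) = sigma^2, the variance is
  gamma(0) = sigma^2 * (1 + sum_i theta_i^2).
  sum_i theta_i^2 = (-0.243)^2 = 0.059049.
  gamma(0) = 5 * (1 + 0.059049) = 5 * 1.059049 = 5.295245, which rounds to 5.2952.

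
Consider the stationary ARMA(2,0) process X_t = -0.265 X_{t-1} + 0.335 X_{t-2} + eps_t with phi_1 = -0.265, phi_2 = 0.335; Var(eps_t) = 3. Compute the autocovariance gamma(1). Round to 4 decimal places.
\gamma(1) = -1.6008

Multiply the model equation by X_{t-k} and take expectations. With theta_0 = psi_0 = 1 and psi_j the MA(infinity) weights, this gives
  gamma(k) - sum_i phi_i gamma(k-i) = c_k,
  c_k = sigma^2 * sum_{j=k..q} theta_j psi_{j-k}   (c_k = 0 for k > q),
using gamma(-m) = gamma(m).
Pure AR (q = 0): c_0 = sigma^2 = 3, c_k = 0 for k >= 1.
Equations for k = 0, 1, 2 (AR order 2, c_2 = 0):
  (E0) gamma(0) = phi_1 gamma(1) + phi_2 gamma(2) + c_0
  (E1) gamma(1) = phi_1 gamma(0) + phi_2 gamma(1) + c_1
  (E2) gamma(2) = phi_1 gamma(1) + phi_2 gamma(0)
From (E1): gamma(1) = A gamma(0) + B with
  A = phi_1 / (1 - phi_2) = -0.265 / 0.665 = -0.398496,   B = c_1 / (1 - phi_2) = 0 / 0.665 = 0.
Insert (E2) into (E0): gamma(0) (1 - phi_2^2) = phi_1 (1 + phi_2) gamma(1) + c_0.
  phi_1 (1 + phi_2) = (-0.265)(1.335) = -0.353775,   1 - phi_2^2 = 0.887775.
Replace gamma(1) by A gamma(0) + B and collect gamma(0):
  gamma(0) [0.887775 - (-0.353775)(-0.398496)] = c_0 = 3
  gamma(0) * 0.746797 = 3
  gamma(0) = 3 / 0.746797 = 4.017156.
  gamma(1) = A gamma(0) = (-0.398496)(4.017156) = -1.600822.
Therefore gamma(1) = -1.6008 (to 4 decimal places).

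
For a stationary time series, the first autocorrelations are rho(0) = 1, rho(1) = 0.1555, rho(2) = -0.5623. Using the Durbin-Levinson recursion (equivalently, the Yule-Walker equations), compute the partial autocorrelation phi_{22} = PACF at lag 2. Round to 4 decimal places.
\phi_{22} = -0.6010

The PACF at lag k is phi_{kk}, the last component of the solution
to the Yule-Walker system G_k phi = r_k where
  (G_k)_{ij} = rho(|i - j|), (r_k)_i = rho(i), i,j = 1..k.
Equivalently, Durbin-Levinson gives phi_{kk} iteratively:
  phi_{11} = rho(1)
  phi_{kk} = [rho(k) - sum_{j=1..k-1} phi_{k-1,j} rho(k-j)]
            / [1 - sum_{j=1..k-1} phi_{k-1,j} rho(j)],
  phi_{k,j} = phi_{k-1,j} - phi_{kk} phi_{k-1,k-j},  j = 1..k-1.
Step k = 1:
  phi_11 = rho(1) = 0.1555.
Step k = 2:
  phi_22 = [rho(2) - phi_11 rho(1)] / [1 - phi_11 rho(1)] = [-0.5623 - (0.1555)(0.1555)] / [1 - (0.1555)(0.1555)]
         = -0.58648025 / 0.97581975 = -0.601.
Therefore phi_{22} = -0.6010.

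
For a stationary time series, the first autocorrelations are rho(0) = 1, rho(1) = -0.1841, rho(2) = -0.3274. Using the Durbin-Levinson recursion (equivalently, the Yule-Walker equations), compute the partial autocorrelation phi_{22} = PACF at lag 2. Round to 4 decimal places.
\phi_{22} = -0.3740

The PACF at lag k is phi_{kk}, the last component of the solution
to the Yule-Walker system G_k phi = r_k where
  (G_k)_{ij} = rho(|i - j|), (r_k)_i = rho(i), i,j = 1..k.
Equivalently, Durbin-Levinson gives phi_{kk} iteratively:
  phi_{11} = rho(1)
  phi_{kk} = [rho(k) - sum_{j=1..k-1} phi_{k-1,j} rho(k-j)]
            / [1 - sum_{j=1..k-1} phi_{k-1,j} rho(j)],
  phi_{k,j} = phi_{k-1,j} - phi_{kk} phi_{k-1,k-j},  j = 1..k-1.
Step k = 1:
  phi_11 = rho(1) = -0.1841.
Step k = 2:
  phi_22 = [rho(2) - phi_11 rho(1)] / [1 - phi_11 rho(1)] = [-0.3274 - (-0.1841)(-0.1841)] / [1 - (-0.1841)(-0.1841)]
         = -0.36129281 / 0.96610719 = -0.374.
Therefore phi_{22} = -0.3740.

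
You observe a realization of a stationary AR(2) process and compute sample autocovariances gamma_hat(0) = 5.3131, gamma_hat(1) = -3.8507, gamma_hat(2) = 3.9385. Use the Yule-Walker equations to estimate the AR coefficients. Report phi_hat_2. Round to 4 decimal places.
\hat\phi_{2} = 0.4550

The Yule-Walker equations for an AR(p) process read, in matrix form,
  Gamma_p phi = r_p,   with   (Gamma_p)_{ij} = gamma(|i - j|),
                       (r_p)_i = gamma(i),   i,j = 1..p.
Substitute the sample gammas (Toeplitz matrix and right-hand side of size 2):
  Gamma_p = [[5.3131, -3.8507], [-3.8507, 5.3131]]
  r_p     = [-3.8507, 3.9385]
Written out:
  5.3131 phi_1 - 3.8507 phi_2 = -3.8507
  -3.8507 phi_1 + 5.3131 phi_2 = 3.9385
Solve by Cramer's rule:
  det = gamma(0)^2 - gamma(1)^2 = (5.3131)^2 - (-3.8507)^2 = 28.22903161 - 14.82789049 = 13.40114112
  phi_hat_1 = [gamma(1) gamma(0) - gamma(1) gamma(2)] / det = [(-3.8507)(5.3131) - (-3.8507)(3.9385)] / 13.40114112 = -5.29317222 / 13.40114112 = -0.395
  phi_hat_2 = [gamma(0) gamma(2) - gamma(1)^2] / det = [(5.3131)(3.9385) - (-3.8507)^2] / 13.40114112 = 6.09775386 / 13.40114112 = 0.455
So phi_hat = [-0.3950, 0.4550].
Therefore phi_hat_2 = 0.4550.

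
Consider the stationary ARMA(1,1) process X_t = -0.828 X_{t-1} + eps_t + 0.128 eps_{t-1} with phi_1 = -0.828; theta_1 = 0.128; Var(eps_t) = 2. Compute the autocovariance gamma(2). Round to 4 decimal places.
\gamma(2) = 3.2961

Multiply the model equation by X_{t-k} and take expectations. With theta_0 = psi_0 = 1 and psi_j the MA(infinity) weights, this gives
  gamma(k) - sum_i phi_i gamma(k-i) = c_k,
  c_k = sigma^2 * sum_{j=k..q} theta_j psi_{j-k}   (c_k = 0 for k > q),
using gamma(-m) = gamma(m).
psi-weights needed (psi_j = theta_j + sum_i phi_i psi_{j-i}):
  psi_1 = theta_1 + phi_1 = 0.128 + (-0.828) = -0.7
Right-hand sides:
  c_0 = sigma^2 (1 + theta_1 psi_1) = 2 * (1 + (0.128)(-0.7)) = 2 * 0.9104 = 1.8208
  c_1 = sigma^2 theta_1 = 2 * (0.128) = 0.256
  c_2 = 0
Equations for k = 0 and k = 1 (AR order 1):
  gamma(0) = phi_1 gamma(1) + c_0
  gamma(1) = phi_1 gamma(0) + c_1
Substituting the second into the first: gamma(0) (1 - phi_1^2) = c_0 + phi_1 c_1, so
  gamma(0) = (c_0 + phi_1 c_1) / (1 - phi_1^2) = (1.8208 + (-0.828)(0.256)) / (1 - (-0.828)^2) = 1.608832 / 0.314416 = 5.11689.
  gamma(1) = phi_1 gamma(0) + c_1 = (-0.828)(5.11689) + (0.256) = -3.980785.
For k = 2 (> q): gamma(2) = phi_1 gamma(1) = (-0.828)(-3.980785) = 3.29609.
Therefore gamma(2) = 3.2961 (to 4 decimal places).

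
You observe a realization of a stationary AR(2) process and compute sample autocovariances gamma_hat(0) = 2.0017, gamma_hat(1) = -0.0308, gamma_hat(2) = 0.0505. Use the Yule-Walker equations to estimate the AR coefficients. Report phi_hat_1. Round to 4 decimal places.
\hat\phi_{1} = -0.0150

The Yule-Walker equations for an AR(p) process read, in matrix form,
  Gamma_p phi = r_p,   with   (Gamma_p)_{ij} = gamma(|i - j|),
                       (r_p)_i = gamma(i),   i,j = 1..p.
Substitute the sample gammas (Toeplitz matrix and right-hand side of size 2):
  Gamma_p = [[2.0017, -0.0308], [-0.0308, 2.0017]]
  r_p     = [-0.0308, 0.0505]
Written out:
  2.0017 phi_1 - 0.0308 phi_2 = -0.0308
  -0.0308 phi_1 + 2.0017 phi_2 = 0.0505
Solve by Cramer's rule:
  det = gamma(0)^2 - gamma(1)^2 = (2.0017)^2 - (-0.0308)^2 = 4.00680289 - 0.00094864 = 4.00585425
  phi_hat_1 = [gamma(1) gamma(0) - gamma(1) gamma(2)] / det = [(-0.0308)(2.0017) - (-0.0308)(0.0505)] / 4.00585425 = -0.06009696 / 4.00585425 = -0.015
  phi_hat_2 = [gamma(0) gamma(2) - gamma(1)^2] / det = [(2.0017)(0.0505) - (-0.0308)^2] / 4.00585425 = 0.10013721 / 4.00585425 = 0.025
So phi_hat = [-0.0150, 0.0250].
Therefore phi_hat_1 = -0.0150.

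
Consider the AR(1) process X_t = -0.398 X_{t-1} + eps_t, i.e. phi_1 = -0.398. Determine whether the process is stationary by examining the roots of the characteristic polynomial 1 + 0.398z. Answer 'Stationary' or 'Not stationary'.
\text{Stationary}

The AR(p) characteristic polynomial is P(z) = 1 + 0.398z.
Stationarity requires all roots to lie outside the unit circle, i.e. |z| > 1 for every root.
This is linear in z: 1 + (0.398) z = 0  =>  z = -1/(0.398) = -2.512563,  |z| = 2.512563.
Moduli of all roots: 2.5126.
All moduli strictly greater than 1? Yes.
Verdict: Stationary.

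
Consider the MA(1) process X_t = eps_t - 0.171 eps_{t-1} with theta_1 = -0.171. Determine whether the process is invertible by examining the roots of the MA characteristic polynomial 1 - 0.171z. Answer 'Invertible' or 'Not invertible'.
\text{Invertible}

The MA(q) characteristic polynomial is P(z) = 1 - 0.171z.
Invertibility requires all roots to lie outside the unit circle, i.e. |z| > 1 for every root.
This is linear in z: 1 + (-0.171) z = 0  =>  z = -1/(-0.171) = 5.847953,  |z| = 5.847953.
Moduli of all roots: 5.8480.
All moduli strictly greater than 1? Yes.
Verdict: Invertible.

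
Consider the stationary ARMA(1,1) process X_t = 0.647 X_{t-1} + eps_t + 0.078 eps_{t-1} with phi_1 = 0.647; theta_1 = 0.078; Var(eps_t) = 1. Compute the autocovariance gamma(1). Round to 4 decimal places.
\gamma(1) = 1.3099

Multiply the model equation by X_{t-k} and take expectations. With theta_0 = psi_0 = 1 and psi_j the MA(infinity) weights, this gives
  gamma(k) - sum_i phi_i gamma(k-i) = c_k,
  c_k = sigma^2 * sum_{j=k..q} theta_j psi_{j-k}   (c_k = 0 for k > q),
using gamma(-m) = gamma(m).
psi-weights needed (psi_j = theta_j + sum_i phi_i psi_{j-i}):
  psi_1 = theta_1 + phi_1 = 0.078 + (0.647) = 0.725
Right-hand sides:
  c_0 = sigma^2 (1 + theta_1 psi_1) = 1 * (1 + (0.078)(0.725)) = 1 * 1.05655 = 1.05655
  c_1 = sigma^2 theta_1 = 1 * (0.078) = 0.078
  c_2 = 0
Equations for k = 0 and k = 1 (AR order 1):
  gamma(0) = phi_1 gamma(1) + c_0
  gamma(1) = phi_1 gamma(0) + c_1
Substituting the second into the first: gamma(0) (1 - phi_1^2) = c_0 + phi_1 c_1, so
  gamma(0) = (c_0 + phi_1 c_1) / (1 - phi_1^2) = (1.05655 + (0.647)(0.078)) / (1 - (0.647)^2) = 1.107016 / 0.581391 = 1.904082.
  gamma(1) = phi_1 gamma(0) + c_1 = (0.647)(1.904082) + (0.078) = 1.309941.
Therefore gamma(1) = 1.3099 (to 4 decimal places).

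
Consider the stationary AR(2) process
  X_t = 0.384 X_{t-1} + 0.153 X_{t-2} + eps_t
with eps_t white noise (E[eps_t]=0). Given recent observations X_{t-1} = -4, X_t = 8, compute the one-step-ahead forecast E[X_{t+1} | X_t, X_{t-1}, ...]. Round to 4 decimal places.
E[X_{t+1} \mid \mathcal F_t] = 2.4600

For an AR(p) model X_t = c + sum_i phi_i X_{t-i} + eps_t, the
one-step-ahead conditional mean is
  E[X_{t+1} | X_t, ...] = c + sum_i phi_i X_{t+1-i}.
Substitute known values:
  E[X_{t+1} | ...] = (0.384) * (8) + (0.153) * (-4)
                   = 2.4600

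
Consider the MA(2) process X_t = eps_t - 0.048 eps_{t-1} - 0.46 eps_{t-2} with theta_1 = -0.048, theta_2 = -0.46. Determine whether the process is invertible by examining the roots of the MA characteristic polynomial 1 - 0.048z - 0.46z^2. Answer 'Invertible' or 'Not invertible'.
\text{Invertible}

The MA(q) characteristic polynomial is P(z) = 1 - 0.048z - 0.46z^2.
Invertibility requires all roots to lie outside the unit circle, i.e. |z| > 1 for every root.
Set 1 + (-0.048) z + (-0.46) z^2 = 0, i.e. a z^2 + b z + c = 0 with a = -0.46, b = -0.048, c = 1.
Discriminant D = b^2 - 4ac = (-0.048)^2 - 4*(-0.46)*1 = 0.002304 - (-1.84) = 1.842304.
D >= 0, so the roots are real: z = (-b +/- sqrt(D)) / (2a) = (0.048 +/- 1.357315) / (-0.92).
  z_1 = (0.048 + 1.357315) / (-0.92) = -1.5275,   |z_1| = 1.5275.
  z_2 = (0.048 - 1.357315) / (-0.92) = 1.4232,   |z_2| = 1.4232.
Moduli of all roots: 1.5275, 1.4232.
All moduli strictly greater than 1? Yes.
Verdict: Invertible.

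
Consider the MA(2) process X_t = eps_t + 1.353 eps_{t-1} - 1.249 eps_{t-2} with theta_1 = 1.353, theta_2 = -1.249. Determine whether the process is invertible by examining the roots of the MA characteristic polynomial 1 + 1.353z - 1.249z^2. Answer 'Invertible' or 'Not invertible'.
\text{Not invertible}

The MA(q) characteristic polynomial is P(z) = 1 + 1.353z - 1.249z^2.
Invertibility requires all roots to lie outside the unit circle, i.e. |z| > 1 for every root.
Set 1 + (1.353) z + (-1.249) z^2 = 0, i.e. a z^2 + b z + c = 0 with a = -1.249, b = 1.353, c = 1.
Discriminant D = b^2 - 4ac = (1.353)^2 - 4*(-1.249)*1 = 1.830609 - (-4.996) = 6.826609.
D >= 0, so the roots are real: z = (-b +/- sqrt(D)) / (2a) = (-1.353 +/- 2.612778) / (-2.498).
  z_1 = (-1.353 + 2.612778) / (-2.498) = -0.5043,   |z_1| = 0.5043.
  z_2 = (-1.353 - 2.612778) / (-2.498) = 1.5876,   |z_2| = 1.5876.
Moduli of all roots: 0.5043, 1.5876.
All moduli strictly greater than 1? No.
Verdict: Not invertible.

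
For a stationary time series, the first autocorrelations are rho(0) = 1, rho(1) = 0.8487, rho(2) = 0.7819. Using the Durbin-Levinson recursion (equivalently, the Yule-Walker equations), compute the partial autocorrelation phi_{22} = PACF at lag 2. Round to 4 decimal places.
\phi_{22} = 0.2203

The PACF at lag k is phi_{kk}, the last component of the solution
to the Yule-Walker system G_k phi = r_k where
  (G_k)_{ij} = rho(|i - j|), (r_k)_i = rho(i), i,j = 1..k.
Equivalently, Durbin-Levinson gives phi_{kk} iteratively:
  phi_{11} = rho(1)
  phi_{kk} = [rho(k) - sum_{j=1..k-1} phi_{k-1,j} rho(k-j)]
            / [1 - sum_{j=1..k-1} phi_{k-1,j} rho(j)],
  phi_{k,j} = phi_{k-1,j} - phi_{kk} phi_{k-1,k-j},  j = 1..k-1.
Step k = 1:
  phi_11 = rho(1) = 0.8487.
Step k = 2:
  phi_22 = [rho(2) - phi_11 rho(1)] / [1 - phi_11 rho(1)] = [0.7819 - (0.8487)(0.8487)] / [1 - (0.8487)(0.8487)]
         = 0.06160831 / 0.27970831 = 0.2203.
Therefore phi_{22} = 0.2203.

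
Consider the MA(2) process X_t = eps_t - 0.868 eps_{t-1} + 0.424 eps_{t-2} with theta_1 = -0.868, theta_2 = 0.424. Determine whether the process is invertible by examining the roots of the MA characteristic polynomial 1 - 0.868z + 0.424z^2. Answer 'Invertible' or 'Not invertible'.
\text{Invertible}

The MA(q) characteristic polynomial is P(z) = 1 - 0.868z + 0.424z^2.
Invertibility requires all roots to lie outside the unit circle, i.e. |z| > 1 for every root.
Set 1 + (-0.868) z + (0.424) z^2 = 0, i.e. a z^2 + b z + c = 0 with a = 0.424, b = -0.868, c = 1.
Discriminant D = b^2 - 4ac = (-0.868)^2 - 4*(0.424)*1 = 0.753424 - (1.696) = -0.942576.
D < 0, so the roots are the complex-conjugate pair z = (-b +/- i sqrt(-D)) / (2a) = 1.0236 +/- 1.1449i.
For a conjugate pair |z|^2 = z * conj(z) = (product of roots) = c/a = 1/(0.424) = 2.358491, so |z| = sqrt(2.358491) = 1.5357 for both roots.
Moduli of all roots: 1.5357, 1.5357.
All moduli strictly greater than 1? Yes.
Verdict: Invertible.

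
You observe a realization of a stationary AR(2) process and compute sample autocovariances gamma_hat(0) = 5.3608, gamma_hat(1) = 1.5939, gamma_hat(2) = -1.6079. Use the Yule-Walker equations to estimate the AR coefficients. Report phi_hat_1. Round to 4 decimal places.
\hat\phi_{1} = 0.4240

The Yule-Walker equations for an AR(p) process read, in matrix form,
  Gamma_p phi = r_p,   with   (Gamma_p)_{ij} = gamma(|i - j|),
                       (r_p)_i = gamma(i),   i,j = 1..p.
Substitute the sample gammas (Toeplitz matrix and right-hand side of size 2):
  Gamma_p = [[5.3608, 1.5939], [1.5939, 5.3608]]
  r_p     = [1.5939, -1.6079]
Written out:
  5.3608 phi_1 + 1.5939 phi_2 = 1.5939
  1.5939 phi_1 + 5.3608 phi_2 = -1.6079
Solve by Cramer's rule:
  det = gamma(0)^2 - gamma(1)^2 = (5.3608)^2 - (1.5939)^2 = 28.73817664 - 2.54051721 = 26.19765943
  phi_hat_1 = [gamma(1) gamma(0) - gamma(1) gamma(2)] / det = [(1.5939)(5.3608) - (1.5939)(-1.6079)] / 26.19765943 = 11.10741093 / 26.19765943 = 0.424
  phi_hat_2 = [gamma(0) gamma(2) - gamma(1)^2] / det = [(5.3608)(-1.6079) - (1.5939)^2] / 26.19765943 = -11.16014753 / 26.19765943 = -0.426
So phi_hat = [0.4240, -0.4260].
Therefore phi_hat_1 = 0.4240.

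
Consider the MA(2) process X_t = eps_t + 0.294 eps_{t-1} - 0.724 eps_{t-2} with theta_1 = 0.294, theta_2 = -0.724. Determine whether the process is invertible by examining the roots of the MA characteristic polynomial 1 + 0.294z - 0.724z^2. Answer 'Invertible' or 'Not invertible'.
\text{Not invertible}

The MA(q) characteristic polynomial is P(z) = 1 + 0.294z - 0.724z^2.
Invertibility requires all roots to lie outside the unit circle, i.e. |z| > 1 for every root.
Set 1 + (0.294) z + (-0.724) z^2 = 0, i.e. a z^2 + b z + c = 0 with a = -0.724, b = 0.294, c = 1.
Discriminant D = b^2 - 4ac = (0.294)^2 - 4*(-0.724)*1 = 0.086436 - (-2.896) = 2.982436.
D >= 0, so the roots are real: z = (-b +/- sqrt(D)) / (2a) = (-0.294 +/- 1.726973) / (-1.448).
  z_1 = (-0.294 + 1.726973) / (-1.448) = -0.9896,   |z_1| = 0.9896.
  z_2 = (-0.294 - 1.726973) / (-1.448) = 1.3957,   |z_2| = 1.3957.
Moduli of all roots: 0.9896, 1.3957.
All moduli strictly greater than 1? No.
Verdict: Not invertible.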